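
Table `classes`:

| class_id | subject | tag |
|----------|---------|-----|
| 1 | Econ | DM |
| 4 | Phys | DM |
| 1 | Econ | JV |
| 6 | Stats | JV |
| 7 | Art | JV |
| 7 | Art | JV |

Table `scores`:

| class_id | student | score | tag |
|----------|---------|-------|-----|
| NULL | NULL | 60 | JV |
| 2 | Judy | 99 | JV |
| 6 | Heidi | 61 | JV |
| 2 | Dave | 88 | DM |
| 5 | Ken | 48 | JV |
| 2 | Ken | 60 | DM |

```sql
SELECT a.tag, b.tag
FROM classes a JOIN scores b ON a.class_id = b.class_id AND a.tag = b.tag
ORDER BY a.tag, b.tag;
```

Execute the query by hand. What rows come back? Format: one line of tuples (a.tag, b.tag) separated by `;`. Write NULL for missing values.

(JV, JV)

INNER JOIN keeps only pairs where the ON condition holds.
Matching on a.class_id = b.class_id AND a.tag = b.tag. A NULL in a compared column never satisfies the condition.
- a (class_id=1, tag=DM) has no partner → excluded.
- a (class_id=4, tag=DM) has no partner → excluded.
- a (class_id=1, tag=JV) has no partner → excluded.
- a (class_id=6, tag=JV) pairs with 1 row(s) of b.
- a (class_id=7, tag=JV) has no partner → excluded.
- a (class_id=7, tag=JV) has no partner → excluded.
After projecting and ordering:
a.tag | b.tag
JV | JV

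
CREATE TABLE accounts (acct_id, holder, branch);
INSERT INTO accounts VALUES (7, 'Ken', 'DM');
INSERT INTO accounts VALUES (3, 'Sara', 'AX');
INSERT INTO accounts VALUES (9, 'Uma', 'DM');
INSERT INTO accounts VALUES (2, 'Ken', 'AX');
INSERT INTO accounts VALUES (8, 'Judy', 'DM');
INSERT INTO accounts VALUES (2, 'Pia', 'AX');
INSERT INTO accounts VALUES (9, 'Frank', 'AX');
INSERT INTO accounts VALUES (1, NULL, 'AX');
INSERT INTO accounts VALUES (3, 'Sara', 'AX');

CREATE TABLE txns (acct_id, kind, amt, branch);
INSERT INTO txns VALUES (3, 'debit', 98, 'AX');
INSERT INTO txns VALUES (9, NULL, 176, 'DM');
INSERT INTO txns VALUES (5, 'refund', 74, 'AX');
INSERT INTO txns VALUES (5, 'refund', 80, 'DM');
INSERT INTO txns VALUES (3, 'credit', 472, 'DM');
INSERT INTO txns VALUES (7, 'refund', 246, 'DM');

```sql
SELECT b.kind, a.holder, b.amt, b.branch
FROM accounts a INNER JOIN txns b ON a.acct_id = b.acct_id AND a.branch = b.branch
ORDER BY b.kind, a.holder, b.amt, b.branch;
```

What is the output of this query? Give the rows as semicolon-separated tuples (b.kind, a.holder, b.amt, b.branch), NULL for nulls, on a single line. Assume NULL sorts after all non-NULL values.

(debit, Sara, 98, AX); (debit, Sara, 98, AX); (refund, Ken, 246, DM); (NULL, Uma, 176, DM)

INNER JOIN keeps only pairs where the ON condition holds.
Matching on a.acct_id = b.acct_id AND a.branch = b.branch.
- a (acct_id=7, branch=DM) pairs with 1 row(s) of b.
- a (acct_id=3, branch=AX) pairs with 1 row(s) of b.
- a (acct_id=9, branch=DM) pairs with 1 row(s) of b.
- a (acct_id=2, branch=AX) has no partner → excluded.
- a (acct_id=8, branch=DM) has no partner → excluded.
- a (acct_id=2, branch=AX) has no partner → excluded.
- a (acct_id=9, branch=AX) has no partner → excluded.
- a (acct_id=1, branch=AX) has no partner → excluded.
- a (acct_id=3, branch=AX) pairs with 1 row(s) of b.
After projecting and ordering:
b.kind | a.holder | b.amt | b.branch
debit | Sara | 98 | AX
debit | Sara | 98 | AX
refund | Ken | 246 | DM
NULL | Uma | 176 | DM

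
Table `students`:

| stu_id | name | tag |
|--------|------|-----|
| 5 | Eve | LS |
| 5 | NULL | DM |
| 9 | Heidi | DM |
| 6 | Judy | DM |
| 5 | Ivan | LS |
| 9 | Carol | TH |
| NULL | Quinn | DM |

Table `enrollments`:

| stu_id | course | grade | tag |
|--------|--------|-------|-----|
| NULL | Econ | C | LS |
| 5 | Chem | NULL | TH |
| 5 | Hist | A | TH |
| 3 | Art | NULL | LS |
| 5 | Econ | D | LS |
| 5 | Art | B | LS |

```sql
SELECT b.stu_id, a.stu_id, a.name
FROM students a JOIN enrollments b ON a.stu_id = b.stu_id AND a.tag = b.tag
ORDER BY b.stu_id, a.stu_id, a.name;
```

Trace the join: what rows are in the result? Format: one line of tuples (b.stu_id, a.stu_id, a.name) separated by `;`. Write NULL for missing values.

(5, 5, Eve); (5, 5, Eve); (5, 5, Ivan); (5, 5, Ivan)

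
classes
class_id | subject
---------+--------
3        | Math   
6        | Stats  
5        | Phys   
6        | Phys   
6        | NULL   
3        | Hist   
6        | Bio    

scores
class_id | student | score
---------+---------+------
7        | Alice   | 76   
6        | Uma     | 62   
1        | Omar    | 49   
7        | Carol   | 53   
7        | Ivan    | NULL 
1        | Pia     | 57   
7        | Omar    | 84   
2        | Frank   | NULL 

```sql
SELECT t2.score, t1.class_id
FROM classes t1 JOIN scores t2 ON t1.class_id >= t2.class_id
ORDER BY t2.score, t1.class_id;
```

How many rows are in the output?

25

INNER JOIN keeps only pairs where the ON condition holds.
Matching on t1.class_id >= t2.class_id.
Matched pairs: 25.
Total: 25 rows.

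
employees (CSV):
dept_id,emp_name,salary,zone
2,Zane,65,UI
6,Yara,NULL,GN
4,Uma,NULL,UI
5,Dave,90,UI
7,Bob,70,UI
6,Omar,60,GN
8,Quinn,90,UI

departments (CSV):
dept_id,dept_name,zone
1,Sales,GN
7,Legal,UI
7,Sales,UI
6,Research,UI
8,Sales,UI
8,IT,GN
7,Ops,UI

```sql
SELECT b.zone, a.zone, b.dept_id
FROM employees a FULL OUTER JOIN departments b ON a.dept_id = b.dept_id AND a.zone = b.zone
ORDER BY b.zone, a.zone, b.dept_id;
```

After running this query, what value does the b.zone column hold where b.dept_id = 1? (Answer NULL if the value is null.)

GN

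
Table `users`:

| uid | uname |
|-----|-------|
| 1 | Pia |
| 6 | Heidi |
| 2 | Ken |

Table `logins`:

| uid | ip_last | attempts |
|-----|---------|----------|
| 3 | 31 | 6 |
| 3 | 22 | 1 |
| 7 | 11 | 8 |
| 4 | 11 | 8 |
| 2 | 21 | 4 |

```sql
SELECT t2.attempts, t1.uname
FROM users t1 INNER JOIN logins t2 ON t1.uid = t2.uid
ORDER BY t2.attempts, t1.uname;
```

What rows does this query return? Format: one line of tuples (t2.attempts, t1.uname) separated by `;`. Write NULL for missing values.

(4, Ken)

INNER JOIN keeps only pairs where the ON condition holds.
Matching on t1.uid = t2.uid.
- t1 (uid=1) has no partner → excluded.
- t1 (uid=6) has no partner → excluded.
- t1 (uid=2) pairs with 1 row(s) of t2.
After projecting and ordering:
t2.attempts | t1.uname
4 | Ken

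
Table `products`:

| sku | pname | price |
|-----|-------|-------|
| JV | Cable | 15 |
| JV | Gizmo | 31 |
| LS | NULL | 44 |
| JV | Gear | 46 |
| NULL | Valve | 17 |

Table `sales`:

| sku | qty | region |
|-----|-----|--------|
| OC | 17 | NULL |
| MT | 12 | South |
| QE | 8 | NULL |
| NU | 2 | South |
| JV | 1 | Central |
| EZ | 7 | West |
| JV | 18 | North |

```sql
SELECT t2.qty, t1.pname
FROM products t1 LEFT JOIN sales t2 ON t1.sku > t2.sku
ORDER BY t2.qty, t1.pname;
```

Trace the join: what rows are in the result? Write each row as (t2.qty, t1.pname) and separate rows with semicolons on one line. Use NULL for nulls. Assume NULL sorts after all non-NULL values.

(1, NULL); (7, Cable); (7, Gear); (7, Gizmo); (7, NULL); (18, NULL); (NULL, Valve)

LEFT JOIN keeps every row from `products`; unmatched rows get NULL for `sales`'s columns.
Matching on t1.sku > t2.sku. A NULL in a compared column never satisfies the condition.
- sku=JV: 1 matching t2 row(s), so 1 row(s) emitted.
- sku=JV: 1 matching t2 row(s), so 1 row(s) emitted.
- sku=LS: 3 matching t2 row(s), so 3 row(s) emitted.
- sku=JV: 1 matching t2 row(s), so 1 row(s) emitted.
- sku=NULL: no t2 row matches, row kept with t2 columns NULL.
After projecting and ordering:
t2.qty | t1.pname
1 | NULL
7 | Cable
7 | Gear
7 | Gizmo
7 | NULL
18 | NULL
NULL | Valve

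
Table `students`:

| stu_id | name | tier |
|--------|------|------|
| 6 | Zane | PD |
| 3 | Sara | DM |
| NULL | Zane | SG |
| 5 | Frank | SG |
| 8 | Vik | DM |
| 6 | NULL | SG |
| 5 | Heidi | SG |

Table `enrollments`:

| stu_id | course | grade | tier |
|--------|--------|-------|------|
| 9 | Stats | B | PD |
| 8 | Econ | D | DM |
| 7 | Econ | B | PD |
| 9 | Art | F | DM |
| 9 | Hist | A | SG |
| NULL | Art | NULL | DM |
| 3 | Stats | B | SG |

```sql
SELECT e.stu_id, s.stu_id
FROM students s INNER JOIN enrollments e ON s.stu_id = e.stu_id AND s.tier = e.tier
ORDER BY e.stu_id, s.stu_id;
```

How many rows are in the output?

1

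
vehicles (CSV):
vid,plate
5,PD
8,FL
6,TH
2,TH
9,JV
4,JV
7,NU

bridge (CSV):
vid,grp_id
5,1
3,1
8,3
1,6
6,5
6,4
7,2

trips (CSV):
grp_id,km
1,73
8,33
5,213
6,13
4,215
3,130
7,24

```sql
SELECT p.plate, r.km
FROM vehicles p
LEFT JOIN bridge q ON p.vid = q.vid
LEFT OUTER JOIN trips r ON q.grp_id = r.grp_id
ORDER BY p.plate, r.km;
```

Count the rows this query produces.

8

Step 1 — p LEFT JOIN q on vid → 8 row(s).
Then LEFT JOIN `trips r` on grp_id: each of those 8 rows is kept; rows whose q.grp_id has no match in r get NULL for r's columns.
Result: 8 row(s).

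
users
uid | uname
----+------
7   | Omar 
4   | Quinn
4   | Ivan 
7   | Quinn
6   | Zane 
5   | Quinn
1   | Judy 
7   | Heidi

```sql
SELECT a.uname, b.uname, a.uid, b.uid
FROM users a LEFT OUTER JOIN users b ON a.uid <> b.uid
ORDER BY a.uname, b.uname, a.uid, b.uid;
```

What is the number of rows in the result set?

LEFT JOIN keeps every row from `users a`; unmatched rows get NULL for `users b`'s columns.
Matching on a.uid <> b.uid.
Matched pairs: 48; unmatched a rows kept: 0.
Total: 48 rows.

48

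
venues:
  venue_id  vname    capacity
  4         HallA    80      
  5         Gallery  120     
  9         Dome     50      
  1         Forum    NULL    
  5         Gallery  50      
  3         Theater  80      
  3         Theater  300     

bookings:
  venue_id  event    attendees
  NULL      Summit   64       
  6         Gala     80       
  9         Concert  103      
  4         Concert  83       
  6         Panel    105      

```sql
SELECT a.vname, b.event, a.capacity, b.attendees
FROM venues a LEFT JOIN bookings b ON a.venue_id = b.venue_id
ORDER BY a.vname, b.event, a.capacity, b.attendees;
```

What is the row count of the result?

7

LEFT JOIN keeps every row from `venues`; unmatched rows get NULL for `bookings`'s columns.
Matching on a.venue_id = b.venue_id. A NULL in a compared column never satisfies the condition.
- venue_id=4: 1 matching b row(s), so 1 row(s) emitted.
- venue_id=5: no b row matches, row kept with b columns NULL.
- venue_id=9: 1 matching b row(s), so 1 row(s) emitted.
- venue_id=1: no b row matches, row kept with b columns NULL.
- venue_id=5: no b row matches, row kept with b columns NULL.
- venue_id=3: no b row matches, row kept with b columns NULL.
- venue_id=3: no b row matches, row kept with b columns NULL.
Total: 2 matched + 5 padded = 7 rows.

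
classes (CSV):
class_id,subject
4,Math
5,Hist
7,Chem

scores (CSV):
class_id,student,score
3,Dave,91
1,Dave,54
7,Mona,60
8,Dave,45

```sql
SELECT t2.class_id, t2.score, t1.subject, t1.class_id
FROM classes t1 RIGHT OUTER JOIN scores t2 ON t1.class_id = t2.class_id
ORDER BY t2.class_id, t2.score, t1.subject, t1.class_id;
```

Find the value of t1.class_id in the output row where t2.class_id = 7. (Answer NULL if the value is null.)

RIGHT JOIN keeps every row from `scores`; unmatched rows get NULL for `classes`'s columns.
Matching on t1.class_id = t2.class_id.
Matched pairs: 1; unmatched t2 rows kept: 3.

7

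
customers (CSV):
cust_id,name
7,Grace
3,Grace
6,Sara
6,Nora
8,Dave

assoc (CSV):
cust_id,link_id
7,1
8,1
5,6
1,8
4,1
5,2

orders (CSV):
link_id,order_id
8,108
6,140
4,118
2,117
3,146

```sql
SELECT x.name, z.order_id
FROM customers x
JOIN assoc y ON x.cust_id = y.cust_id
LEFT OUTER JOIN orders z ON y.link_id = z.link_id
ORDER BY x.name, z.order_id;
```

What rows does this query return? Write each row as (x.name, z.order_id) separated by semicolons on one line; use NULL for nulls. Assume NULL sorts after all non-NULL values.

(Dave, NULL); (Grace, NULL)

Evaluate left to right. First `customers x INNER JOIN assoc y` on cust_id: 2 row(s).
Then LEFT JOIN `orders z` on link_id: each of those 2 rows is kept; rows whose y.link_id has no match in z get NULL for z's columns.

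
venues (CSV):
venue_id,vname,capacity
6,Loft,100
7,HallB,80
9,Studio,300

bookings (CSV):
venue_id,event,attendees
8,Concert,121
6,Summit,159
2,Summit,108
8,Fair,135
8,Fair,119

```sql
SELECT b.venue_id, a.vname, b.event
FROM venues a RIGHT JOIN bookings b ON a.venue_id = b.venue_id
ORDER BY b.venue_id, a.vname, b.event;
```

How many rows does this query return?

5

RIGHT JOIN keeps every row from `bookings`; unmatched rows get NULL for `venues`'s columns.
Matching on a.venue_id = b.venue_id.
Matched pairs: 1; unmatched b rows kept: 4.
Total: 1 matched + 4 padded = 5 rows.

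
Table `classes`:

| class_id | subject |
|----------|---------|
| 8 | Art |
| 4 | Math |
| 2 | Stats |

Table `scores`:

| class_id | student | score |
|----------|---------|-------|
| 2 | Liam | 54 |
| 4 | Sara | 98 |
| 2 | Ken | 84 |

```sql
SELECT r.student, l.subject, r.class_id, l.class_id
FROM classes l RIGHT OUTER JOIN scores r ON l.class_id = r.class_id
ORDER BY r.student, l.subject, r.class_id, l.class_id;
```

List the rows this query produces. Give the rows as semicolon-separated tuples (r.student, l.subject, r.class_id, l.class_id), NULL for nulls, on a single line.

RIGHT JOIN keeps every row from `scores`; unmatched rows get NULL for `classes`'s columns.
Matching on l.class_id = r.class_id.
- l row (class_id=8): no match.
- l row (class_id=4): matches 1 r row(s) → 1 output row(s).
- l row (class_id=2): matches 2 r row(s) → 2 output row(s).
- every r row matched at least one l row.
After projecting and ordering:
r.student | l.subject | r.class_id | l.class_id
Ken | Stats | 2 | 2
Liam | Stats | 2 | 2
Sara | Math | 4 | 4

(Ken, Stats, 2, 2); (Liam, Stats, 2, 2); (Sara, Math, 4, 4)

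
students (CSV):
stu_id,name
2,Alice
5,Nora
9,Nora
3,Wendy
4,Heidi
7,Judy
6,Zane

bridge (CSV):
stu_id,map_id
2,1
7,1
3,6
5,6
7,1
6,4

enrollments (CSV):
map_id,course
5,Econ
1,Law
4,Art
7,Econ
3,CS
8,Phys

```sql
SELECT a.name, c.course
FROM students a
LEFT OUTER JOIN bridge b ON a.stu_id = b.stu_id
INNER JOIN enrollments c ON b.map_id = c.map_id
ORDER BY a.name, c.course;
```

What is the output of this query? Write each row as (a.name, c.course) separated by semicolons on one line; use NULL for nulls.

(Alice, Law); (Judy, Law); (Judy, Law); (Zane, Art)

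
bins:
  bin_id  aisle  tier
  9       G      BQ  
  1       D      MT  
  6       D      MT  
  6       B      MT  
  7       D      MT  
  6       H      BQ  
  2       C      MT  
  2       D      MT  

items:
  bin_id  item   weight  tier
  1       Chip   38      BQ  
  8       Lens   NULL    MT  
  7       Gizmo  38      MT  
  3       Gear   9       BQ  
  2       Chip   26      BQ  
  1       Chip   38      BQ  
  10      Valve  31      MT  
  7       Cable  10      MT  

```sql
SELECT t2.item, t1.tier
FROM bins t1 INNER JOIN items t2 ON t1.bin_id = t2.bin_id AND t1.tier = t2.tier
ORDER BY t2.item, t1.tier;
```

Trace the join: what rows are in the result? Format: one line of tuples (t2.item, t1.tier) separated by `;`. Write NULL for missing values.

(Cable, MT); (Gizmo, MT)

INNER JOIN keeps only pairs where the ON condition holds.
Matching on t1.bin_id = t2.bin_id AND t1.tier = t2.tier.
- t1 row (bin_id=9, tier=BQ): no match → dropped.
- t1 row (bin_id=1, tier=MT): no match → dropped.
- t1 row (bin_id=6, tier=MT): no match → dropped.
- t1 row (bin_id=6, tier=MT): no match → dropped.
- t1 row (bin_id=7, tier=MT): matches 2 t2 row(s) → 2 output row(s).
- t1 row (bin_id=6, tier=BQ): no match → dropped.
- t1 row (bin_id=2, tier=MT): no match → dropped.
- t1 row (bin_id=2, tier=MT): no match → dropped.
After projecting and ordering:
t2.item | t1.tier
Cable | MT
Gizmo | MT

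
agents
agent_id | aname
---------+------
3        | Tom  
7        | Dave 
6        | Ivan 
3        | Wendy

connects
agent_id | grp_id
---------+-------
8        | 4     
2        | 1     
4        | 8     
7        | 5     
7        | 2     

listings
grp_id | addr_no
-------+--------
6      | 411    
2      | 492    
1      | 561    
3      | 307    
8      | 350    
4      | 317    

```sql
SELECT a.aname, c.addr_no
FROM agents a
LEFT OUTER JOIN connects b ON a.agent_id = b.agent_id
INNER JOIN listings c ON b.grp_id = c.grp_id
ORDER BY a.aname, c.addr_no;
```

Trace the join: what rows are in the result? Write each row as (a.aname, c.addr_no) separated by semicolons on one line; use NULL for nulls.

Step 1 — a LEFT JOIN b on agent_id → 5 row(s).
Then INNER JOIN `listings c` on grp_id: keep only rows whose b.grp_id appears in c.

(Dave, 492)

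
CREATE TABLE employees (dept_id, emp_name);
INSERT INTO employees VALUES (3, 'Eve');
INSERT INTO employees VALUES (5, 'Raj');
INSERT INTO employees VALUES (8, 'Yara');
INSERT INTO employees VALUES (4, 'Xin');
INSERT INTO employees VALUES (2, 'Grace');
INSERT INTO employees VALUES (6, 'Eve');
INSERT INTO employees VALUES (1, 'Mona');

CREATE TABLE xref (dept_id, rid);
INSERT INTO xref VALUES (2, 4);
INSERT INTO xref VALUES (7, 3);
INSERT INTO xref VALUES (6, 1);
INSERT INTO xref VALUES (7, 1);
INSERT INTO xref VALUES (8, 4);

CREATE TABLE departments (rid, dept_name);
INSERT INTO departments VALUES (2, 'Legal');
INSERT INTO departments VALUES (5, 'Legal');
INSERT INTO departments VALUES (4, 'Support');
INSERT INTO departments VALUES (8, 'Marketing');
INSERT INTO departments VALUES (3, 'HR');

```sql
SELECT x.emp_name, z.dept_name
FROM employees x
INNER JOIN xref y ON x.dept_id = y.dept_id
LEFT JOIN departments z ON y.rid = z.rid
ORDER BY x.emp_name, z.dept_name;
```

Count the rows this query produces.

Joins associate left-to-right: employees INNER JOIN xref on dept_id gives 3 intermediate row(s).
Then LEFT JOIN `departments z` on rid: each of those 3 rows is kept; rows whose y.rid has no match in z get NULL for z's columns.
Result: 3 row(s).

3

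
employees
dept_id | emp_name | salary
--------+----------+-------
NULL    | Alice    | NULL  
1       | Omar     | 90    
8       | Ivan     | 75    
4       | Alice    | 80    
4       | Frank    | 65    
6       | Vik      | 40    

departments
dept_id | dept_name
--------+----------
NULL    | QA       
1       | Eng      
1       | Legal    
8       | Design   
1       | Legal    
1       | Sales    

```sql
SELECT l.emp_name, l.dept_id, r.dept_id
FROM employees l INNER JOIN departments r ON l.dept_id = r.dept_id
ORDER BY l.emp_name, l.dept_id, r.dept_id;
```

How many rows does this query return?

INNER JOIN keeps only pairs where the ON condition holds.
Matching on l.dept_id = r.dept_id. A NULL in a compared column never satisfies the condition.
- l (dept_id=NULL) has no partner → excluded.
- l (dept_id=1) pairs with 4 row(s) of r.
- l (dept_id=8) pairs with 1 row(s) of r.
- l (dept_id=4) has no partner → excluded.
- l (dept_id=4) has no partner → excluded.
- l (dept_id=6) has no partner → excluded.
Total: 5 rows.

5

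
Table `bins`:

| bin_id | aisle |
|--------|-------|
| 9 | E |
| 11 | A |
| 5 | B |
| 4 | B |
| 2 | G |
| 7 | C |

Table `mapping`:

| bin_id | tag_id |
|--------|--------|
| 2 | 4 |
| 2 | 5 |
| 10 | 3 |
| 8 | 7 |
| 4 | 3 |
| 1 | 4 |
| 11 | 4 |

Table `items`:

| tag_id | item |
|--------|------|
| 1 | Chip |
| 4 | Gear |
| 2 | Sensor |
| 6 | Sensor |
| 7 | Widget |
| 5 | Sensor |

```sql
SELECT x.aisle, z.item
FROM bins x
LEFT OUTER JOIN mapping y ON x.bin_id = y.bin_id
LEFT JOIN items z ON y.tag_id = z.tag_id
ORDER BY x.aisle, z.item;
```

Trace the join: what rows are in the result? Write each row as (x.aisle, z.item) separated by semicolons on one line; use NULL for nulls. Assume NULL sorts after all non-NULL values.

(A, Gear); (B, NULL); (B, NULL); (C, NULL); (E, NULL); (G, Gear); (G, Sensor)

Step 1 — x LEFT JOIN y on bin_id → 7 row(s).
Then LEFT JOIN `items z` on tag_id: each of those 7 rows is kept; rows whose y.tag_id has no match in z get NULL for z's columns.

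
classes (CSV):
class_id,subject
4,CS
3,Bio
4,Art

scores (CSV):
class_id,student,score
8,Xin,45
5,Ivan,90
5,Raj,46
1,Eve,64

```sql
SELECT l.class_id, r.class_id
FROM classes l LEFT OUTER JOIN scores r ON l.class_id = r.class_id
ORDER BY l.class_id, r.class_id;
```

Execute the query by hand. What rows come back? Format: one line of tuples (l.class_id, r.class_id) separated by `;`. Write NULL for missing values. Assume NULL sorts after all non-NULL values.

LEFT JOIN keeps every row from `classes`; unmatched rows get NULL for `scores`'s columns.
Matching on l.class_id = r.class_id.
- l[0] class_id=4 → no match; kept with NULLs on the r side.
- l[1] class_id=3 → no match; kept with NULLs on the r side.
- l[2] class_id=4 → no match; kept with NULLs on the r side.
After projecting and ordering:
l.class_id | r.class_id
3 | NULL
4 | NULL
4 | NULL

(3, NULL); (4, NULL); (4, NULL)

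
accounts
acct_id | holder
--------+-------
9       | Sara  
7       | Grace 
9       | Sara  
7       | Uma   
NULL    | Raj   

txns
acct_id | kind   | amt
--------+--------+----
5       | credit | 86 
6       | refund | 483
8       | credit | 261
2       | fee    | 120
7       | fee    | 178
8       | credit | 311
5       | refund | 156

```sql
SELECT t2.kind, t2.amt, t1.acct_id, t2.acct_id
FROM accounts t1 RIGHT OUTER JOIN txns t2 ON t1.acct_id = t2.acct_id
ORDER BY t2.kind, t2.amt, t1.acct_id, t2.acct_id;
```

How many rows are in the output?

8

RIGHT JOIN keeps every row from `txns`; unmatched rows get NULL for `accounts`'s columns.
Matching on t1.acct_id = t2.acct_id. A NULL in a compared column never satisfies the condition.
Matched pairs: 2; unmatched t2 rows kept: 6.
Total: 2 matched + 6 padded = 8 rows.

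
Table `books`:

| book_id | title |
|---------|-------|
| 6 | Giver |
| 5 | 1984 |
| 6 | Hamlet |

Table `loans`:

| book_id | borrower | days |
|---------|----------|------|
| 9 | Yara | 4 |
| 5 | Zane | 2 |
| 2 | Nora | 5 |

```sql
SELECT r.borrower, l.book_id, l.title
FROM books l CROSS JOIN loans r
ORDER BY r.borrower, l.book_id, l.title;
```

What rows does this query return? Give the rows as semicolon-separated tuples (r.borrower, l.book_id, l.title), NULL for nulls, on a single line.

(Nora, 5, 1984); (Nora, 6, Giver); (Nora, 6, Hamlet); (Yara, 5, 1984); (Yara, 6, Giver); (Yara, 6, Hamlet); (Zane, 5, 1984); (Zane, 6, Giver); (Zane, 6, Hamlet)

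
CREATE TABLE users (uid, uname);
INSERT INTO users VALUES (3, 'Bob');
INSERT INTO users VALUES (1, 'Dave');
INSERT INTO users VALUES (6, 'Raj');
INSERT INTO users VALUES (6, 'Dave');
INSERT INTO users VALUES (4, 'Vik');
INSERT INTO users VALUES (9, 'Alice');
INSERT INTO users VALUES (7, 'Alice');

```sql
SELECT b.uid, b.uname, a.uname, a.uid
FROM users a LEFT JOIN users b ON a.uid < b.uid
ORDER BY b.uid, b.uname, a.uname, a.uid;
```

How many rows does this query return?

LEFT JOIN keeps every row from `users a`; unmatched rows get NULL for `users b`'s columns.
Matching on a.uid < b.uid.
Matched pairs: 20; unmatched a rows kept: 1.
Total: 20 matched + 1 padded = 21 rows.

21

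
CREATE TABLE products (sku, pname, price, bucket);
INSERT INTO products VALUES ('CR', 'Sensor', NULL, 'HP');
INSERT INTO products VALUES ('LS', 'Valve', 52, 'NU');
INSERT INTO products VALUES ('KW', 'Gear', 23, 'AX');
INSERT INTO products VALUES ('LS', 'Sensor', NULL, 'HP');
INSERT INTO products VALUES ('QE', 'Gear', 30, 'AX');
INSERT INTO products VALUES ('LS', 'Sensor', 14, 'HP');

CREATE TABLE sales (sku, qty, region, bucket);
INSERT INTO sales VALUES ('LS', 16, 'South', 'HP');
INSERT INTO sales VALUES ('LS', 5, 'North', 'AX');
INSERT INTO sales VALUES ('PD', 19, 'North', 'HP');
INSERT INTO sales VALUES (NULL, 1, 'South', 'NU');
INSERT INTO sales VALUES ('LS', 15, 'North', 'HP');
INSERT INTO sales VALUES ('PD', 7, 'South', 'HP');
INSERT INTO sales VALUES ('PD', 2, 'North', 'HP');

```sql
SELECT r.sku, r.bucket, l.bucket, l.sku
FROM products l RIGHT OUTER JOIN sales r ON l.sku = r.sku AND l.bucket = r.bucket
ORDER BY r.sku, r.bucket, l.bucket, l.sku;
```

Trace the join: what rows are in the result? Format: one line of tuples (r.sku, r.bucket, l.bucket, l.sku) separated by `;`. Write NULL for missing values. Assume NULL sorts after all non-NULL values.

RIGHT JOIN keeps every row from `sales`; unmatched rows get NULL for `products`'s columns.
Matching on l.sku = r.sku AND l.bucket = r.bucket. A NULL in a compared column never satisfies the condition.
- sku=CR, bucket=HP: no matching r row.
- sku=LS, bucket=NU: no matching r row.
- sku=KW, bucket=AX: no matching r row.
- sku=LS, bucket=HP: 2 matching r row(s), so 2 row(s) emitted.
- sku=QE, bucket=AX: no matching r row.
- sku=LS, bucket=HP: 2 matching r row(s), so 2 row(s) emitted.
- plus 5 unmatched r row(s), each kept with NULL l columns.
After projecting and ordering:
r.sku | r.bucket | l.bucket | l.sku
LS | AX | NULL | NULL
LS | HP | HP | LS
LS | HP | HP | LS
LS | HP | HP | LS
LS | HP | HP | LS
PD | HP | NULL | NULL
PD | HP | NULL | NULL
PD | HP | NULL | NULL
NULL | NU | NULL | NULL

(LS, AX, NULL, NULL); (LS, HP, HP, LS); (LS, HP, HP, LS); (LS, HP, HP, LS); (LS, HP, HP, LS); (PD, HP, NULL, NULL); (PD, HP, NULL, NULL); (PD, HP, NULL, NULL); (NULL, NU, NULL, NULL)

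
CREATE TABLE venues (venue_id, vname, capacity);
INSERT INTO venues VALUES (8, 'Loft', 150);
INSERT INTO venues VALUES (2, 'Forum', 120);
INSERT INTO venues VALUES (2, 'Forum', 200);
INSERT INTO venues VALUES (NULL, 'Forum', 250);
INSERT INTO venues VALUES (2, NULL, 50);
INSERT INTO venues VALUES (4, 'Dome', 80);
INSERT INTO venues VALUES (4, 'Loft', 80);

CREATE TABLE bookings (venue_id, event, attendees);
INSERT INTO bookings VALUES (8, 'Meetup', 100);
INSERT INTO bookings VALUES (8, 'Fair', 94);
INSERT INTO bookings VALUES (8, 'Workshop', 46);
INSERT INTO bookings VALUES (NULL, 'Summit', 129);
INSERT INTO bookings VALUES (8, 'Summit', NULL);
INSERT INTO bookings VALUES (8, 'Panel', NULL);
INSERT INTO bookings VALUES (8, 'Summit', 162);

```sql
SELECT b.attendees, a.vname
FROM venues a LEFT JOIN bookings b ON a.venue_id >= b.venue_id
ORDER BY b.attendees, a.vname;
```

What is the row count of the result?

12

LEFT JOIN keeps every row from `venues`; unmatched rows get NULL for `bookings`'s columns.
Matching on a.venue_id >= b.venue_id. A NULL in a compared column never satisfies the condition.
Matched pairs: 6; unmatched a rows kept: 6.
Total: 6 matched + 6 padded = 12 rows.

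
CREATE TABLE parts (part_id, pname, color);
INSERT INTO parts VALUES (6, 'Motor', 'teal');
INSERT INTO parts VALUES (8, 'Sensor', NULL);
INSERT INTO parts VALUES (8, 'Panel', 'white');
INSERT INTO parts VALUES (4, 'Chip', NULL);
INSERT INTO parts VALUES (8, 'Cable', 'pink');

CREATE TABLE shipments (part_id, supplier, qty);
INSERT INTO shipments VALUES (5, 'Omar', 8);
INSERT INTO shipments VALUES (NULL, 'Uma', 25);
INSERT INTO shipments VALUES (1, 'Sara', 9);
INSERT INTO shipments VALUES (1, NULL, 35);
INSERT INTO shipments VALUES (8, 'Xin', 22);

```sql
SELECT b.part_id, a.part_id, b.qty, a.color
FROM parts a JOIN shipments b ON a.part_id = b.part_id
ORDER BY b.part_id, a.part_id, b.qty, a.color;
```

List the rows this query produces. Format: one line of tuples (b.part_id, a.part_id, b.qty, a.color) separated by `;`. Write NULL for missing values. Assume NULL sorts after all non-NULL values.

(8, 8, 22, pink); (8, 8, 22, white); (8, 8, 22, NULL)

INNER JOIN keeps only pairs where the ON condition holds.
Matching on a.part_id = b.part_id. A NULL in a compared column never satisfies the condition.
- a row (part_id=6): no match → dropped.
- a row (part_id=8): matches 1 b row(s) → 1 output row(s).
- a row (part_id=8): matches 1 b row(s) → 1 output row(s).
- a row (part_id=4): no match → dropped.
- a row (part_id=8): matches 1 b row(s) → 1 output row(s).
After projecting and ordering:
b.part_id | a.part_id | b.qty | a.color
8 | 8 | 22 | pink
8 | 8 | 22 | white
8 | 8 | 22 | NULL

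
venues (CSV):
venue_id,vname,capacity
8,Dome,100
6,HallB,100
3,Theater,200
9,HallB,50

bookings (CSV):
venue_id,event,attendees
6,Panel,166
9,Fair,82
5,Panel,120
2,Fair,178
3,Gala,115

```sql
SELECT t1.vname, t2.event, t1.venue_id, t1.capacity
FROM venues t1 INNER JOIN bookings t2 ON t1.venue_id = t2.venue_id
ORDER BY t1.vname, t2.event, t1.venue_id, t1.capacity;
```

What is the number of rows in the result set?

INNER JOIN keeps only pairs where the ON condition holds.
Matching on t1.venue_id = t2.venue_id.
- t1 (venue_id=8) has no partner → excluded.
- t1 (venue_id=6) pairs with 1 row(s) of t2.
- t1 (venue_id=3) pairs with 1 row(s) of t2.
- t1 (venue_id=9) pairs with 1 row(s) of t2.
Total: 3 rows.

3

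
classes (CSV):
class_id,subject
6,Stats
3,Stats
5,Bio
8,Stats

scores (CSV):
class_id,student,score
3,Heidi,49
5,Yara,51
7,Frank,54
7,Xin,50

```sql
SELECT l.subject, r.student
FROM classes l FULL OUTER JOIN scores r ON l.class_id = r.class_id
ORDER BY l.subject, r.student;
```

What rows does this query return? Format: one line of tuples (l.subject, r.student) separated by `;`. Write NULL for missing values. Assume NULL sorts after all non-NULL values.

FULL OUTER JOIN keeps every row from both sides; unmatched rows get NULL for the other side's columns.
Matching on l.class_id = r.class_id.
- l[0] class_id=6 → no match; kept with NULLs on the r side.
- l[1] class_id=3 → 1 match(es) in r → 1 row(s).
- l[2] class_id=5 → 1 match(es) in r → 1 row(s).
- l[3] class_id=8 → no match; kept with NULLs on the r side.
- plus 2 unmatched r row(s), each kept with NULL l columns.
After projecting and ordering:
l.subject | r.student
Bio | Yara
Stats | Heidi
Stats | NULL
Stats | NULL
NULL | Frank
NULL | Xin

(Bio, Yara); (Stats, Heidi); (Stats, NULL); (Stats, NULL); (NULL, Frank); (NULL, Xin)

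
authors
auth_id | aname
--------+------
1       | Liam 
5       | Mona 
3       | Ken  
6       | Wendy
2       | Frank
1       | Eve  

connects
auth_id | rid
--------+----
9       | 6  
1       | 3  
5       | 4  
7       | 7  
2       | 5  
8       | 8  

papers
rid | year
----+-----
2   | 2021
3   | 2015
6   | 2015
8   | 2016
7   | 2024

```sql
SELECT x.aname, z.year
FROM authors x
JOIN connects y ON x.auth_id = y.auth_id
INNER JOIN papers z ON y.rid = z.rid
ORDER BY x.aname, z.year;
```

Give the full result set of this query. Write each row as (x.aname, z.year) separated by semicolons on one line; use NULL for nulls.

(Eve, 2015); (Liam, 2015)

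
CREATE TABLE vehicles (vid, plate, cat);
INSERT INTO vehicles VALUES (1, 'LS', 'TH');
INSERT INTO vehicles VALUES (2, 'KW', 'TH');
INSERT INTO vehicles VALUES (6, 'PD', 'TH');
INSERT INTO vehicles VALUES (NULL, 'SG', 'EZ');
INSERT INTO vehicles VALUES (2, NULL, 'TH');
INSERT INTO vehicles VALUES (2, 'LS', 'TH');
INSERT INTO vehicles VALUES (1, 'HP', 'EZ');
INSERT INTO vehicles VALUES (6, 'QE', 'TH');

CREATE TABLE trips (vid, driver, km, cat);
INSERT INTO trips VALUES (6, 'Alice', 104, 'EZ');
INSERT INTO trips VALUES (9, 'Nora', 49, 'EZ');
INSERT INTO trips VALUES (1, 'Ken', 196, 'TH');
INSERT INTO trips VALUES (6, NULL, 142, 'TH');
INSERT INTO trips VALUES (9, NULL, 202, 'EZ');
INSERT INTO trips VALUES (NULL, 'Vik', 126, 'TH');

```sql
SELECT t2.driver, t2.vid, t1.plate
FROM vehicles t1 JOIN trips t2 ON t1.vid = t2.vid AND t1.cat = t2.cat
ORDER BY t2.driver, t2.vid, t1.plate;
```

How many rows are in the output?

INNER JOIN keeps only pairs where the ON condition holds.
Matching on t1.vid = t2.vid AND t1.cat = t2.cat. A NULL in a compared column never satisfies the condition.
- t1[0] vid=1, cat=TH → 1 match(es) in t2 → 1 row(s).
- t1[1] vid=2, cat=TH → no match; dropped.
- t1[2] vid=6, cat=TH → 1 match(es) in t2 → 1 row(s).
- t1[3] vid=NULL, cat=EZ → no match; dropped.
- t1[4] vid=2, cat=TH → no match; dropped.
- t1[5] vid=2, cat=TH → no match; dropped.
- t1[6] vid=1, cat=EZ → no match; dropped.
- t1[7] vid=6, cat=TH → 1 match(es) in t2 → 1 row(s).
Total: 3 rows.

3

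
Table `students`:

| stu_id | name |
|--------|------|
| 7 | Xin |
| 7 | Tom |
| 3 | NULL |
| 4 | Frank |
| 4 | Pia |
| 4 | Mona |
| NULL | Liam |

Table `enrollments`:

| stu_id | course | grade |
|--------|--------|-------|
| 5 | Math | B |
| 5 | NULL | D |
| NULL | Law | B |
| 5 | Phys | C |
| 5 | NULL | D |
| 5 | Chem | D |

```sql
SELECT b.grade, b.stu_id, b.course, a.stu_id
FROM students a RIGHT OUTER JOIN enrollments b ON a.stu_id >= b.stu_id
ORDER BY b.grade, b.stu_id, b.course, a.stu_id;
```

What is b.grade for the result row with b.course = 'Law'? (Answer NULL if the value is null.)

B

RIGHT JOIN keeps every row from `enrollments`; unmatched rows get NULL for `students`'s columns.
Matching on a.stu_id >= b.stu_id. A NULL in a compared column never satisfies the condition.
Matched pairs: 10; unmatched b rows kept: 1.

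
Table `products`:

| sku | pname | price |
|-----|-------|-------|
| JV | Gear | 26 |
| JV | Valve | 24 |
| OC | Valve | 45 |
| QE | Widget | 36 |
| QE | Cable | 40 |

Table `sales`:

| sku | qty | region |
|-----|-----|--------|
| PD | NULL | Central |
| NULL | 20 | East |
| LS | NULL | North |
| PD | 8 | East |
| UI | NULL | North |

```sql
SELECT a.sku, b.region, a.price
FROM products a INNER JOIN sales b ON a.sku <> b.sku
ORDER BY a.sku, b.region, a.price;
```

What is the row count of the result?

20

INNER JOIN keeps only pairs where the ON condition holds.
Matching on a.sku <> b.sku. A NULL in a compared column never satisfies the condition.
Matched pairs: 20.
Total: 20 rows.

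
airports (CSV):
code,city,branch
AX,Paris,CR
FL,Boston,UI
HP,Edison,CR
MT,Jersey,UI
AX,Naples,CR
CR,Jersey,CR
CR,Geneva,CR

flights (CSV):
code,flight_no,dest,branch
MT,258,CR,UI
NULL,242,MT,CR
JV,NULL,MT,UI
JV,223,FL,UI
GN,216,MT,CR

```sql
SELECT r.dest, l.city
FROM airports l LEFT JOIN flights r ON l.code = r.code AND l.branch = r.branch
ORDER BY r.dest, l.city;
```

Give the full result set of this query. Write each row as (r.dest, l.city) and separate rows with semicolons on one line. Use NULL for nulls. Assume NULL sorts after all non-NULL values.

(CR, Jersey); (NULL, Boston); (NULL, Edison); (NULL, Geneva); (NULL, Jersey); (NULL, Naples); (NULL, Paris)

LEFT JOIN keeps every row from `airports`; unmatched rows get NULL for `flights`'s columns.
Matching on l.code = r.code AND l.branch = r.branch. A NULL in a compared column never satisfies the condition.
- l (code=AX, branch=CR) has no partner → padded with NULL.
- l (code=FL, branch=UI) has no partner → padded with NULL.
- l (code=HP, branch=CR) has no partner → padded with NULL.
- l (code=MT, branch=UI) pairs with 1 row(s) of r.
- l (code=AX, branch=CR) has no partner → padded with NULL.
- l (code=CR, branch=CR) has no partner → padded with NULL.
- l (code=CR, branch=CR) has no partner → padded with NULL.
After projecting and ordering:
r.dest | l.city
CR | Jersey
NULL | Boston
NULL | Edison
NULL | Geneva
NULL | Jersey
NULL | Naples
NULL | Paris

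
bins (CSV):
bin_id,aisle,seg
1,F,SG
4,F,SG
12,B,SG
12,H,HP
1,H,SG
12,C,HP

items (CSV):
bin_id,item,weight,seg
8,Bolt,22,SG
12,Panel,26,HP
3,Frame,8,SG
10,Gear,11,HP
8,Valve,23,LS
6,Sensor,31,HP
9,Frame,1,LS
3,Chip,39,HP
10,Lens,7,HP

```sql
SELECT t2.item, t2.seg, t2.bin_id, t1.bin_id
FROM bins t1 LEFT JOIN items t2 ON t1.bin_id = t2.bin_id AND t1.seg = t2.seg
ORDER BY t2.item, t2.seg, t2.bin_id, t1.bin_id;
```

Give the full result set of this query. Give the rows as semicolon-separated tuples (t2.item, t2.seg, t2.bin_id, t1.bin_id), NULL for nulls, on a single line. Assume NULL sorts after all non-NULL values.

(Panel, HP, 12, 12); (Panel, HP, 12, 12); (NULL, NULL, NULL, 1); (NULL, NULL, NULL, 1); (NULL, NULL, NULL, 4); (NULL, NULL, NULL, 12)

LEFT JOIN keeps every row from `bins`; unmatched rows get NULL for `items`'s columns.
Matching on t1.bin_id = t2.bin_id AND t1.seg = t2.seg.
- t1[0] bin_id=1, seg=SG → no match; kept with NULLs on the t2 side.
- t1[1] bin_id=4, seg=SG → no match; kept with NULLs on the t2 side.
- t1[2] bin_id=12, seg=SG → no match; kept with NULLs on the t2 side.
- t1[3] bin_id=12, seg=HP → 1 match(es) in t2 → 1 row(s).
- t1[4] bin_id=1, seg=SG → no match; kept with NULLs on the t2 side.
- t1[5] bin_id=12, seg=HP → 1 match(es) in t2 → 1 row(s).
After projecting and ordering:
t2.item | t2.seg | t2.bin_id | t1.bin_id
Panel | HP | 12 | 12
Panel | HP | 12 | 12
NULL | NULL | NULL | 1
NULL | NULL | NULL | 1
NULL | NULL | NULL | 4
NULL | NULL | NULL | 12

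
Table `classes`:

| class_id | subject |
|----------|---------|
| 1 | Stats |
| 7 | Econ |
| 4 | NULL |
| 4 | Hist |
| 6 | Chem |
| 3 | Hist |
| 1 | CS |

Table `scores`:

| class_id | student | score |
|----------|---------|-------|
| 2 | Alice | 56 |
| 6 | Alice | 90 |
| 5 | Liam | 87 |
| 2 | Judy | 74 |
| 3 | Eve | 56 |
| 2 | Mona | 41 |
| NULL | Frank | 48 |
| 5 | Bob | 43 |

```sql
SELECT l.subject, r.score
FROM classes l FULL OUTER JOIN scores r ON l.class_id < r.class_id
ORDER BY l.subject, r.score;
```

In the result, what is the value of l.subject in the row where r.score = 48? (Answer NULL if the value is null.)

FULL OUTER JOIN keeps every row from both sides; unmatched rows get NULL for the other side's columns.
Matching on l.class_id < r.class_id. A NULL in a compared column never satisfies the condition.
Matched pairs: 23; unmatched l rows kept: 2; unmatched r rows kept: 1.

NULL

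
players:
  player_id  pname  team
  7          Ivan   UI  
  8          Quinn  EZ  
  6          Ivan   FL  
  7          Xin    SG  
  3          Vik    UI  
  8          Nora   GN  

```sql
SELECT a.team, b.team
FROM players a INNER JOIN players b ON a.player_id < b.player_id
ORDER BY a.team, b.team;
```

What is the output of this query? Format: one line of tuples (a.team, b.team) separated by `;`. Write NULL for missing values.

INNER JOIN keeps only pairs where the ON condition holds.
Matching on a.player_id < b.player_id.
- player_id=7: 2 matching b row(s), so 2 row(s) emitted.
- player_id=8: no matching b row, dropped.
- player_id=6: 4 matching b row(s), so 4 row(s) emitted.
- player_id=7: 2 matching b row(s), so 2 row(s) emitted.
- player_id=3: 5 matching b row(s), so 5 row(s) emitted.
- player_id=8: no matching b row, dropped.

(FL, EZ); (FL, GN); (FL, SG); (FL, UI); (SG, EZ); (SG, GN); (UI, EZ); (UI, EZ); (UI, FL); (UI, GN); (UI, GN); (UI, SG); (UI, UI)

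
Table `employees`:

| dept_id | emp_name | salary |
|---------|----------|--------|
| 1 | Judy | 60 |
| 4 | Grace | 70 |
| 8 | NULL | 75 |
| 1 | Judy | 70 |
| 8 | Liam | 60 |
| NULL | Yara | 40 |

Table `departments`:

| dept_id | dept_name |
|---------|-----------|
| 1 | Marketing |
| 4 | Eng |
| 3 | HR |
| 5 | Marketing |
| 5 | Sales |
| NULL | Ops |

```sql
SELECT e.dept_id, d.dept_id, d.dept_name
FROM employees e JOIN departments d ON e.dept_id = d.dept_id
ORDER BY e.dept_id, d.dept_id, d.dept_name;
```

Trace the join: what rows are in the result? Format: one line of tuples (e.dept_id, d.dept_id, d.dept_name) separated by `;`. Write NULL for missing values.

INNER JOIN keeps only pairs where the ON condition holds.
Matching on e.dept_id = d.dept_id. A NULL in a compared column never satisfies the condition.
Matched pairs: 3.

(1, 1, Marketing); (1, 1, Marketing); (4, 4, Eng)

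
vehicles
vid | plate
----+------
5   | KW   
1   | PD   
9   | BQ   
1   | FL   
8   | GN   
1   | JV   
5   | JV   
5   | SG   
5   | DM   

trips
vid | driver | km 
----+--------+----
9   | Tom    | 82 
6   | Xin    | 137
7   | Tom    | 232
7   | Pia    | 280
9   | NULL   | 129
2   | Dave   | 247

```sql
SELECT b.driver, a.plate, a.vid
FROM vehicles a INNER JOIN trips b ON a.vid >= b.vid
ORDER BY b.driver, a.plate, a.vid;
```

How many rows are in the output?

14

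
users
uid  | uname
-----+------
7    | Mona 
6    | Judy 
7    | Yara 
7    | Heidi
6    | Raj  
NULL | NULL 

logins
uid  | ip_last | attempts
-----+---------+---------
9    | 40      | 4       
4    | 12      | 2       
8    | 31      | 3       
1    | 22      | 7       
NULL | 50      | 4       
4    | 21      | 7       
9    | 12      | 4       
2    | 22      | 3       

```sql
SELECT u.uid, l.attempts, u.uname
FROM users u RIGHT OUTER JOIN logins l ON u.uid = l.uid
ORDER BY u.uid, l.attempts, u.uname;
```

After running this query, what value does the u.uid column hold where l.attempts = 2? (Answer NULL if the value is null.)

NULL

RIGHT JOIN keeps every row from `logins`; unmatched rows get NULL for `users`'s columns.
Matching on u.uid = l.uid. A NULL in a compared column never satisfies the condition.
Matched pairs: 0; unmatched l rows kept: 8.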